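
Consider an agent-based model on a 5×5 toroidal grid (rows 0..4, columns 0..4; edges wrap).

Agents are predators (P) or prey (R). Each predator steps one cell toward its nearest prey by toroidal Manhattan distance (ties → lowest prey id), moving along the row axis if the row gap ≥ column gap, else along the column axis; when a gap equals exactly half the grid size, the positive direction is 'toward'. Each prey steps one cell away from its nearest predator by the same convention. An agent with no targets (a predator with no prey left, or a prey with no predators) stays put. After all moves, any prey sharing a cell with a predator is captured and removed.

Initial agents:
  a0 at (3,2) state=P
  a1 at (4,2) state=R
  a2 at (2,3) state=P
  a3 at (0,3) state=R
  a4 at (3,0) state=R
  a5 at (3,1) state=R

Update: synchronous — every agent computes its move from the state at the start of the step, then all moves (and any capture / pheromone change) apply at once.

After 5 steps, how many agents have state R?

4

t=1: a0@(4,2):P a1@(0,2):R a2@(1,3):P a3@(4,3):R a4@(3,4):R a5@(3,0):R
t=2: a0@(0,2):P a1@(1,2):R a2@(0,3):P a3@(4,4):R a4@(3,0):R a5@(3,4):R
t=3: a0@(1,2):P a1@(2,2):R a2@(1,3):P a3@(3,4):R a4@(2,0):R a5@(2,4):R
t=4: a0@(2,2):P a1@(3,2):R a2@(2,3):P a3@(4,4):R a4@(2,4):R a5@(3,4):R
t=5: a0@(3,2):P a1@(4,2):R a2@(2,4):P a3@(0,4):R a4@(2,0):R a5@(4,4):R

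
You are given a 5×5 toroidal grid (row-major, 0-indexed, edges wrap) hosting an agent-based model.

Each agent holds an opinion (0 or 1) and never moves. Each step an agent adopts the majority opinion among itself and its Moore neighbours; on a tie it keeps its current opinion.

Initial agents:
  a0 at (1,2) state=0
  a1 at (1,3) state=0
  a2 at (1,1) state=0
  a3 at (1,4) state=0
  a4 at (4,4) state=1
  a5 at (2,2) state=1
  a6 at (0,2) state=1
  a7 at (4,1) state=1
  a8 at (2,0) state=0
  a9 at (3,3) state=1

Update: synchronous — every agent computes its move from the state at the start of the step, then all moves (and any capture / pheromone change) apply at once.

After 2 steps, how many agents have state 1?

t=1: a0@(1,2):0 a1@(1,3):0 a2@(1,1):0 a3@(1,4):0 a4@(4,4):1 a5@(2,2):0 a6@(0,2):0 a7@(4,1):1 a8@(2,0):0 a9@(3,3):1
t=2: (unchanged — steady state)

3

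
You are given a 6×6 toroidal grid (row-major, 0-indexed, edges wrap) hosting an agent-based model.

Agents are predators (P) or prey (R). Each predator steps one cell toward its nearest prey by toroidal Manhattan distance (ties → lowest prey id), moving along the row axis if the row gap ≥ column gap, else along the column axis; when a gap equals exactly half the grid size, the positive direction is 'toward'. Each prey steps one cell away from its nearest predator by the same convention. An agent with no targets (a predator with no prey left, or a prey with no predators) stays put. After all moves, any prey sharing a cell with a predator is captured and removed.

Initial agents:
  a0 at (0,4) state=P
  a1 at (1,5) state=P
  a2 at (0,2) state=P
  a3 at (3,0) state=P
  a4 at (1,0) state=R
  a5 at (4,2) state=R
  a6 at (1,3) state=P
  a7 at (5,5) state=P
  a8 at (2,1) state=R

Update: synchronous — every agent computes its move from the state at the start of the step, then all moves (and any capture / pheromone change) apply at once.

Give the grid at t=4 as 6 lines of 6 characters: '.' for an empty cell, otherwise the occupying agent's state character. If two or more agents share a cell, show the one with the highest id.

t=1: a0@(0,5):P a1@(1,0):P a2@(5,2):P a3@(2,0):P a4@(1,1):R a5@(3,2):R a6@(1,4):P a7@(0,5):P a8@(1,1):R
t=2: a0@(0,0):P a1@(1,1):P a2@(4,2):P a3@(1,0):P a4@(1,2):R a5@(2,2):R a6@(1,5):P a7@(0,0):P a8@(1,2):R
t=3: a0@(0,1):P a1@(1,2):P a2@(3,2):P a3@(1,1):P a4@(1,3):R a6@(1,0):P a7@(0,1):P a8@(1,3):R
t=4: a0@(0,2):P a1@(1,3):P a2@(2,2):P a3@(1,2):P a4@(1,4):R a6@(1,1):P a7@(0,2):P a8@(1,4):R

..P...
.PPPR.
..P...
......
......
......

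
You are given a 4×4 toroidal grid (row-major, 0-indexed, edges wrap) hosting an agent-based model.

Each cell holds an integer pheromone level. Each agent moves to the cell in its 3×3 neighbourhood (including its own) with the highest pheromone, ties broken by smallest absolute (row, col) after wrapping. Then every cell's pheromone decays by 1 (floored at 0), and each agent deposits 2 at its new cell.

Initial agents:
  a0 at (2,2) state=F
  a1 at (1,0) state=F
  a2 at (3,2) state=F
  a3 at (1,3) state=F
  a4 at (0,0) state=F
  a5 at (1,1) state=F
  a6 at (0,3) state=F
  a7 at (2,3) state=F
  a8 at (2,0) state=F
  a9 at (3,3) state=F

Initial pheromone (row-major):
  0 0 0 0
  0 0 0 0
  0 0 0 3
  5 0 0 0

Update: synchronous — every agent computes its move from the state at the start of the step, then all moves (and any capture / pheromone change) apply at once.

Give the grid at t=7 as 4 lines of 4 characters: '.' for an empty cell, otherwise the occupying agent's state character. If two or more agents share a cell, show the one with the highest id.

t=1: a0@(2,3) a1@(2,3) a2@(2,3) a3@(2,3) a4@(3,0) a5@(0,0) a6@(3,0) a7@(3,0) a8@(3,0) a9@(3,0) | pheromone: 2 0 0 0 / 0 0 0 0 / 0 0 0 10 / 14 0 0 0
t=2: a0@(3,0) a1@(3,0) a2@(3,0) a3@(3,0) a4@(3,0) a5@(3,0) a6@(3,0) a7@(3,0) a8@(3,0) a9@(3,0) | pheromone: 1 0 0 0 / 0 0 0 0 / 0 0 0 9 / 33 0 0 0
t=3: a0@(3,0) a1@(3,0) a2@(3,0) a3@(3,0) a4@(3,0) a5@(3,0) a6@(3,0) a7@(3,0) a8@(3,0) a9@(3,0) | pheromone: 0 0 0 0 / 0 0 0 0 / 0 0 0 8 / 52 0 0 0
t=4: a0@(3,0) a1@(3,0) a2@(3,0) a3@(3,0) a4@(3,0) a5@(3,0) a6@(3,0) a7@(3,0) a8@(3,0) a9@(3,0) | pheromone: 0 0 0 0 / 0 0 0 0 / 0 0 0 7 / 71 0 0 0
t=5: a0@(3,0) a1@(3,0) a2@(3,0) a3@(3,0) a4@(3,0) a5@(3,0) a6@(3,0) a7@(3,0) a8@(3,0) a9@(3,0) | pheromone: 0 0 0 0 / 0 0 0 0 / 0 0 0 6 / 90 0 0 0
t=6: a0@(3,0) a1@(3,0) a2@(3,0) a3@(3,0) a4@(3,0) a5@(3,0) a6@(3,0) a7@(3,0) a8@(3,0) a9@(3,0) | pheromone: 0 0 0 0 / 0 0 0 0 / 0 0 0 5 / 109 0 0 0
t=7: a0@(3,0) a1@(3,0) a2@(3,0) a3@(3,0) a4@(3,0) a5@(3,0) a6@(3,0) a7@(3,0) a8@(3,0) a9@(3,0) | pheromone: 0 0 0 0 / 0 0 0 0 / 0 0 0 4 / 128 0 0 0

....
....
....
F...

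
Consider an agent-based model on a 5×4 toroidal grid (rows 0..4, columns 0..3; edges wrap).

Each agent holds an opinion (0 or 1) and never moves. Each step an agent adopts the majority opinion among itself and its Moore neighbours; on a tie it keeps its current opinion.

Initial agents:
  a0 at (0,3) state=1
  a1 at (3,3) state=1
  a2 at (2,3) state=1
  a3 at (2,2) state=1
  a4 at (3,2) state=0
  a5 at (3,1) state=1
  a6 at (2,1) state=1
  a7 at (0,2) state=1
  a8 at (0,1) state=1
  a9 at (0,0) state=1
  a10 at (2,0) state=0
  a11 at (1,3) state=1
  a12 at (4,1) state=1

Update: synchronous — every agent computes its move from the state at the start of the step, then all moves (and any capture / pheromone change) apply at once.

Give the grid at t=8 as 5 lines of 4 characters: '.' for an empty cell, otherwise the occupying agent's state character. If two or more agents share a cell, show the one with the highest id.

t=1: a0@(0,3):1 a1@(3,3):1 a2@(2,3):1 a3@(2,2):1 a4@(3,2):1 a5@(3,1):1 a6@(2,1):1 a7@(0,2):1 a8@(0,1):1 a9@(0,0):1 a10@(2,0):1 a11@(1,3):1 a12@(4,1):1
t=2: (unchanged — steady state)

1111
...1
1111
.111
.1..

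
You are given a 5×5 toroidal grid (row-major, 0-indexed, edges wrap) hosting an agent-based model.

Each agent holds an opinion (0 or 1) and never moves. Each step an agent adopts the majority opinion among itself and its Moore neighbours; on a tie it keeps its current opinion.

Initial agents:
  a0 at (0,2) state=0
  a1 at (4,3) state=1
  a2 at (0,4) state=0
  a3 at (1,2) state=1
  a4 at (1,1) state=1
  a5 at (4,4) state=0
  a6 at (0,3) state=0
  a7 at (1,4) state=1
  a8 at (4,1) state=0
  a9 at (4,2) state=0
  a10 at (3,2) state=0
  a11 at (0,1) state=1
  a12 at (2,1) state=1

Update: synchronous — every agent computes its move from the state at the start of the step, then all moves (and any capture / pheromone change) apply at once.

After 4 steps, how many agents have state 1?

4

t=1: a0@(0,2):0 a1@(4,3):0 a2@(0,4):0 a3@(1,2):1 a4@(1,1):1 a5@(4,4):0 a6@(0,3):0 a7@(1,4):0 a8@(4,1):0 a9@(4,2):0 a10@(3,2):0 a11@(0,1):1 a12@(2,1):1
t=2: (unchanged — steady state)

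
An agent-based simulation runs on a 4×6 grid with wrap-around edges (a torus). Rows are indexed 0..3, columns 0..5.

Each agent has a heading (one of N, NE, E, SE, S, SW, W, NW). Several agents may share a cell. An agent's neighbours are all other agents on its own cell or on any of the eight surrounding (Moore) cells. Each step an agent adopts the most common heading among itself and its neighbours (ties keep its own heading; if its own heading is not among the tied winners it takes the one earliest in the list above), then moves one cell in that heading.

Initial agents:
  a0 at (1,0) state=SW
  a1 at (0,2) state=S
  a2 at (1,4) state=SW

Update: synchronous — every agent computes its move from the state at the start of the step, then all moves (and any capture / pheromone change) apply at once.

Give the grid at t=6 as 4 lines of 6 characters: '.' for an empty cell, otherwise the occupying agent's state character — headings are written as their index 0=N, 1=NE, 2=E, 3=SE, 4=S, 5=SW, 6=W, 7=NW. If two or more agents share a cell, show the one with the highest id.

t=1: a0@(2,5):SW a1@(1,2):S a2@(2,3):SW
t=2: a0@(3,4):SW a1@(2,2):S a2@(3,2):SW
t=3: a0@(0,3):SW a1@(3,2):S a2@(0,1):SW
t=4: a0@(1,2):SW a1@(0,1):SW a2@(1,0):SW
t=5: a0@(2,1):SW a1@(1,0):SW a2@(2,5):SW
t=6: a0@(3,0):SW a1@(2,5):SW a2@(3,4):SW

......
......
.....5
5...5.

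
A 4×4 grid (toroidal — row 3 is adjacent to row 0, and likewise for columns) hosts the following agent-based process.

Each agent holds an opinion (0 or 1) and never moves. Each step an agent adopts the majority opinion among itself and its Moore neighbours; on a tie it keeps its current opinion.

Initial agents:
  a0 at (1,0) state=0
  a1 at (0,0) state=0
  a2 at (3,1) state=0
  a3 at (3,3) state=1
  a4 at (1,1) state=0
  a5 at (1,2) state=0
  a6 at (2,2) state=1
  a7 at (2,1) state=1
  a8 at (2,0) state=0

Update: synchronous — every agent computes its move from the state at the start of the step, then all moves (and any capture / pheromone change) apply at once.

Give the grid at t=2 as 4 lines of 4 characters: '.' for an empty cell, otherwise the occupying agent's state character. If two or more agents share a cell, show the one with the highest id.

t=1: a0@(1,0):0 a1@(0,0):0 a2@(3,1):0 a3@(3,3):1 a4@(1,1):0 a5@(1,2):0 a6@(2,2):1 a7@(2,1):0 a8@(2,0):0
t=2: a0@(1,0):0 a1@(0,0):0 a2@(3,1):0 a3@(3,3):1 a4@(1,1):0 a5@(1,2):0 a6@(2,2):0 a7@(2,1):0 a8@(2,0):0

0...
000.
000.
.0.1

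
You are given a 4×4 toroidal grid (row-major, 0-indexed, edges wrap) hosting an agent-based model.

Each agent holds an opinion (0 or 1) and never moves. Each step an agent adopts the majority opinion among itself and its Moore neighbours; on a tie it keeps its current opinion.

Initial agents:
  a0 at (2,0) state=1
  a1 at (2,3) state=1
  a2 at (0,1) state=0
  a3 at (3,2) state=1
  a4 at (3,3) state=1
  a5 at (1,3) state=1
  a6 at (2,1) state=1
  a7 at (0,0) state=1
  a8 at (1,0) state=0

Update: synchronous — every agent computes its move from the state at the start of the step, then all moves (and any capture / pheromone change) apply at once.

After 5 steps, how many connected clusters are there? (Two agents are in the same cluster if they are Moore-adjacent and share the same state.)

1

t=1: a0@(2,0):1 a1@(2,3):1 a2@(0,1):0 a3@(3,2):1 a4@(3,3):1 a5@(1,3):1 a6@(2,1):1 a7@(0,0):1 a8@(1,0):1
t=2: a0@(2,0):1 a1@(2,3):1 a2@(0,1):1 a3@(3,2):1 a4@(3,3):1 a5@(1,3):1 a6@(2,1):1 a7@(0,0):1 a8@(1,0):1
t=3: (unchanged — steady state)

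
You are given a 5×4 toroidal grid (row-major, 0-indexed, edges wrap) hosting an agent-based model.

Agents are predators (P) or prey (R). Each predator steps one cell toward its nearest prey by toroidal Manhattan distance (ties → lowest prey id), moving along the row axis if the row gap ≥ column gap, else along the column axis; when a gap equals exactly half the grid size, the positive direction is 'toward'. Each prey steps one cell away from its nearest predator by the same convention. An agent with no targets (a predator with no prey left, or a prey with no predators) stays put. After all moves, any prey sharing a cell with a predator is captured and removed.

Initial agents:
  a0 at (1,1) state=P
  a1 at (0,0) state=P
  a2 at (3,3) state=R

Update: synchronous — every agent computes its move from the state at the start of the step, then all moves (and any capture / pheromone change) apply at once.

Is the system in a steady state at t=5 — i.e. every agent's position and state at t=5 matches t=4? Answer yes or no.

yes

t=1: a0@(2,1):P a1@(4,0):P a2@(2,3):R
t=2: a0@(2,2):P a1@(3,0):P
t=3: (unchanged — steady state)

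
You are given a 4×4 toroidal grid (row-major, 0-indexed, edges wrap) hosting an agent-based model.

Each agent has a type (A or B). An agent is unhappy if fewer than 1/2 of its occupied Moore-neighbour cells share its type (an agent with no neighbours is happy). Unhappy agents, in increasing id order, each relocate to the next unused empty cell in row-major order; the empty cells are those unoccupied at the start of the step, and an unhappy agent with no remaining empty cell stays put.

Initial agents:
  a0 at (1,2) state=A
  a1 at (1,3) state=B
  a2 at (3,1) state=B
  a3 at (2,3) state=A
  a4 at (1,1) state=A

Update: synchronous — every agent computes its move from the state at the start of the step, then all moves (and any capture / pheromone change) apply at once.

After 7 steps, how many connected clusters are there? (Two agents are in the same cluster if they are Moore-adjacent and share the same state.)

2

t=1: a0@(1,2):A a1@(0,0):B a2@(3,1):B a3@(2,3):A a4@(1,1):A
t=2: (unchanged — steady state)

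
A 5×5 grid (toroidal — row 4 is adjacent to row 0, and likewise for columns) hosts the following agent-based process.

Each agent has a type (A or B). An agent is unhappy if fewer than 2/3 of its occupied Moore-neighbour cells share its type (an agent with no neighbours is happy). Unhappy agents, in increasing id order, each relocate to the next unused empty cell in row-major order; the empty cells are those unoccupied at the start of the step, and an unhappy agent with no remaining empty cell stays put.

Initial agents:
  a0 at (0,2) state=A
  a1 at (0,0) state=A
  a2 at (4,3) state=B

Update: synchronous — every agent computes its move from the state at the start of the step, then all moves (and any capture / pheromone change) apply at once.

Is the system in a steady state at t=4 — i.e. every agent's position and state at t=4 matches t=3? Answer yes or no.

t=1: a0@(0,1):A a1@(0,0):A a2@(0,3):B
t=2: (unchanged — steady state)

yes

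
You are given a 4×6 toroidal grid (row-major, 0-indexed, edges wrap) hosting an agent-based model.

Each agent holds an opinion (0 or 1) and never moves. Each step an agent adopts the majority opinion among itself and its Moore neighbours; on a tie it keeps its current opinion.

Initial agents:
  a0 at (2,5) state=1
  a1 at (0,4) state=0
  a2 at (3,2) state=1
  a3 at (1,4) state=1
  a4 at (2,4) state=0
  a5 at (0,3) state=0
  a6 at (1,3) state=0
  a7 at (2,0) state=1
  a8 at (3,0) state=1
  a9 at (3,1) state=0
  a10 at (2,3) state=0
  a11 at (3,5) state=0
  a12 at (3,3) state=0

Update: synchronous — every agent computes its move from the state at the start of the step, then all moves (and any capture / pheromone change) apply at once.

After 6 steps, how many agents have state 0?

9

t=1: a0@(2,5):1 a1@(0,4):0 a2@(3,2):0 a3@(1,4):0 a4@(2,4):0 a5@(0,3):0 a6@(1,3):0 a7@(2,0):1 a8@(3,0):1 a9@(3,1):1 a10@(2,3):0 a11@(3,5):0 a12@(3,3):0
t=2: (unchanged — steady state)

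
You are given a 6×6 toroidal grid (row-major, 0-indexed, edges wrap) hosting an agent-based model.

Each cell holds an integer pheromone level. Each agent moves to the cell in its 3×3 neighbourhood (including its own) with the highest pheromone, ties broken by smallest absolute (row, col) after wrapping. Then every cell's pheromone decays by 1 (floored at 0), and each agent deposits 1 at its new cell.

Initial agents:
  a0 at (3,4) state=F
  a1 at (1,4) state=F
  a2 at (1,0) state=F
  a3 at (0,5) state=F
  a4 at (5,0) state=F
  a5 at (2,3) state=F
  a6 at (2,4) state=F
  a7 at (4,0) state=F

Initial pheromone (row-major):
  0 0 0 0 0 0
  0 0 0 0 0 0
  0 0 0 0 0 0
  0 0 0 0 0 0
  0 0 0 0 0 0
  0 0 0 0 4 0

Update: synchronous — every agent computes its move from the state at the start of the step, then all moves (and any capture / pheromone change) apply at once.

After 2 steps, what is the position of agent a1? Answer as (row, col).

(5, 4)

t=1: a0@(2,3) a1@(0,3) a2@(0,0) a3@(5,4) a4@(0,0) a5@(1,2) a6@(1,3) a7@(3,0) | pheromone: 2 0 0 1 0 0 / 0 0 1 1 0 0 / 0 0 0 1 0 0 / 1 0 0 0 0 0 / 0 0 0 0 0 0 / 0 0 0 0 4 0
t=2: a0@(1,2) a1@(5,4) a2@(0,0) a3@(5,4) a4@(0,0) a5@(0,3) a6@(0,3) a7@(3,0) | pheromone: 3 0 0 2 0 0 / 0 0 1 0 0 0 / 0 0 0 0 0 0 / 1 0 0 0 0 0 / 0 0 0 0 0 0 / 0 0 0 0 5 0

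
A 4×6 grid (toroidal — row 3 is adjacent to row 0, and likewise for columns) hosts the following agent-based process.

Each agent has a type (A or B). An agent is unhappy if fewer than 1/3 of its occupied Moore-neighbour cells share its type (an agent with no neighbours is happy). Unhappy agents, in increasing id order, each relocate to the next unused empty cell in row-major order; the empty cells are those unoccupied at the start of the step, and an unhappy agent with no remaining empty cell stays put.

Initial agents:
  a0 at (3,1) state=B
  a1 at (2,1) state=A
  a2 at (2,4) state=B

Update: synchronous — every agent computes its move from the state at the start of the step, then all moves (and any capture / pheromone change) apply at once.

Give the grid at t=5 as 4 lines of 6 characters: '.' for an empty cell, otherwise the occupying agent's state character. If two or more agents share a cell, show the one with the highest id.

BA....
......
....B.
......

t=1: a0@(0,0):B a1@(0,1):A a2@(2,4):B
t=2: a0@(0,2):B a1@(0,3):A a2@(2,4):B
t=3: a0@(0,0):B a1@(0,1):A a2@(2,4):B
t=4: a0@(0,2):B a1@(0,3):A a2@(2,4):B
t=5: a0@(0,0):B a1@(0,1):A a2@(2,4):B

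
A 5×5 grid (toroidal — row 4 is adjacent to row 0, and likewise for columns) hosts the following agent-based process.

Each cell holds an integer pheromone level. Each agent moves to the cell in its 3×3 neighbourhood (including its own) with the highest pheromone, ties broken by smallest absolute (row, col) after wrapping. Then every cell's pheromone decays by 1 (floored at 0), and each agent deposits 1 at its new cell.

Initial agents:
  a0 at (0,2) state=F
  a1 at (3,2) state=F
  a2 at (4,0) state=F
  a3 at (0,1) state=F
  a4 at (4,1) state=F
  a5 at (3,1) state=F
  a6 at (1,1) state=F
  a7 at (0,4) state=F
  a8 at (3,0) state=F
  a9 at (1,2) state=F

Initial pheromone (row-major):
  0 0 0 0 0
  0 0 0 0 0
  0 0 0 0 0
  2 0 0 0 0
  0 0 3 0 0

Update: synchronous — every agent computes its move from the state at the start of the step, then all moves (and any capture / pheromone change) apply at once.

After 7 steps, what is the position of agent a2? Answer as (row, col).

t=1: a0@(4,2) a1@(4,2) a2@(3,0) a3@(4,2) a4@(4,2) a5@(4,2) a6@(0,0) a7@(0,0) a8@(3,0) a9@(0,1) | pheromone: 2 1 0 0 0 / 0 0 0 0 0 / 0 0 0 0 0 / 3 0 0 0 0 / 0 0 7 0 0
t=2: a0@(4,2) a1@(4,2) a2@(3,0) a3@(4,2) a4@(4,2) a5@(4,2) a6@(0,0) a7@(0,0) a8@(3,0) a9@(4,2) | pheromone: 3 0 0 0 0 / 0 0 0 0 0 / 0 0 0 0 0 / 4 0 0 0 0 / 0 0 12 0 0
t=3: a0@(4,2) a1@(4,2) a2@(3,0) a3@(4,2) a4@(4,2) a5@(4,2) a6@(0,0) a7@(0,0) a8@(3,0) a9@(4,2) | pheromone: 4 0 0 0 0 / 0 0 0 0 0 / 0 0 0 0 0 / 5 0 0 0 0 / 0 0 17 0 0
t=4: a0@(4,2) a1@(4,2) a2@(3,0) a3@(4,2) a4@(4,2) a5@(4,2) a6@(0,0) a7@(0,0) a8@(3,0) a9@(4,2) | pheromone: 5 0 0 0 0 / 0 0 0 0 0 / 0 0 0 0 0 / 6 0 0 0 0 / 0 0 22 0 0
t=5: a0@(4,2) a1@(4,2) a2@(3,0) a3@(4,2) a4@(4,2) a5@(4,2) a6@(0,0) a7@(0,0) a8@(3,0) a9@(4,2) | pheromone: 6 0 0 0 0 / 0 0 0 0 0 / 0 0 0 0 0 / 7 0 0 0 0 / 0 0 27 0 0
t=6: a0@(4,2) a1@(4,2) a2@(3,0) a3@(4,2) a4@(4,2) a5@(4,2) a6@(0,0) a7@(0,0) a8@(3,0) a9@(4,2) | pheromone: 7 0 0 0 0 / 0 0 0 0 0 / 0 0 0 0 0 / 8 0 0 0 0 / 0 0 32 0 0
t=7: a0@(4,2) a1@(4,2) a2@(3,0) a3@(4,2) a4@(4,2) a5@(4,2) a6@(0,0) a7@(0,0) a8@(3,0) a9@(4,2) | pheromone: 8 0 0 0 0 / 0 0 0 0 0 / 0 0 0 0 0 / 9 0 0 0 0 / 0 0 37 0 0

(3, 0)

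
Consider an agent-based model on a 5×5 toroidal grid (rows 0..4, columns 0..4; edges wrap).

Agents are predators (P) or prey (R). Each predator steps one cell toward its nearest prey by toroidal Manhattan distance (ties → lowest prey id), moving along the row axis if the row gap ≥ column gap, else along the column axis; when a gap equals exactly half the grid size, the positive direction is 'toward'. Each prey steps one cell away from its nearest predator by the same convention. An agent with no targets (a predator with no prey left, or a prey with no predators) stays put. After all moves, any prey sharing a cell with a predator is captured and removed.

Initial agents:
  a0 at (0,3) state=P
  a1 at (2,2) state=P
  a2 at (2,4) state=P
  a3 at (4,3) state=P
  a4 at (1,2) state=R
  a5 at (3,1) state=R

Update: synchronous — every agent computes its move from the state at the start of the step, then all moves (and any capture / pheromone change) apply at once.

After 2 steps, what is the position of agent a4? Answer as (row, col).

t=1: a0@(1,3):P a1@(1,2):P a2@(2,3):P a3@(0,3):P a4@(0,2):R a5@(4,1):R
t=2: a0@(0,3):P a1@(0,2):P a2@(1,3):P a3@(0,2):P a4@(4,2):R a5@(3,1):R

(4, 2)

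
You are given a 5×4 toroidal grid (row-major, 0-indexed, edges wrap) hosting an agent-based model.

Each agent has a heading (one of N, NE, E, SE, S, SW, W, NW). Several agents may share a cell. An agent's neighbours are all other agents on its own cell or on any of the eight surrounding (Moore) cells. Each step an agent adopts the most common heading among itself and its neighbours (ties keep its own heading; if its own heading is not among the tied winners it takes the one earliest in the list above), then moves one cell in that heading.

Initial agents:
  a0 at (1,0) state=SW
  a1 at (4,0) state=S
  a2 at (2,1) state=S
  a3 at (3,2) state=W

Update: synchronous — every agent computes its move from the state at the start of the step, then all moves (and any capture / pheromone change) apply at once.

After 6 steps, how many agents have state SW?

1

t=1: a0@(2,3):SW a1@(0,0):S a2@(3,1):S a3@(3,1):W
t=2: a0@(3,2):SW a1@(1,0):S a2@(4,1):S a3@(3,0):W
t=3: a0@(4,1):SW a1@(2,0):S a2@(0,1):S a3@(3,3):W
t=4: a0@(0,0):SW a1@(3,0):S a2@(1,1):S a3@(3,2):W
t=5: a0@(1,3):SW a1@(4,0):S a2@(2,1):S a3@(3,1):W
t=6: a0@(2,2):SW a1@(0,0):S a2@(3,1):S a3@(4,1):S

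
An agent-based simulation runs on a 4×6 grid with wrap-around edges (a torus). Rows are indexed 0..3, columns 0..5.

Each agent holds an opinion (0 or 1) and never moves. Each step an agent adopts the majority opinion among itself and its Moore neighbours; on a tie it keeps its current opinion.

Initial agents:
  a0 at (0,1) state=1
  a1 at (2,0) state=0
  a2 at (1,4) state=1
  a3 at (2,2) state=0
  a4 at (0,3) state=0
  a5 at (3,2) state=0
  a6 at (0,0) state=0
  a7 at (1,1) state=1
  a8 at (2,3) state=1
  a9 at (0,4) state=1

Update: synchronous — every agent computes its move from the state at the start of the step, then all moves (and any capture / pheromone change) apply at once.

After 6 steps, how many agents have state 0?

5

t=1: a0@(0,1):1 a1@(2,0):0 a2@(1,4):1 a3@(2,2):0 a4@(0,3):0 a5@(3,2):0 a6@(0,0):1 a7@(1,1):0 a8@(2,3):1 a9@(0,4):1
t=2: (unchanged — steady state)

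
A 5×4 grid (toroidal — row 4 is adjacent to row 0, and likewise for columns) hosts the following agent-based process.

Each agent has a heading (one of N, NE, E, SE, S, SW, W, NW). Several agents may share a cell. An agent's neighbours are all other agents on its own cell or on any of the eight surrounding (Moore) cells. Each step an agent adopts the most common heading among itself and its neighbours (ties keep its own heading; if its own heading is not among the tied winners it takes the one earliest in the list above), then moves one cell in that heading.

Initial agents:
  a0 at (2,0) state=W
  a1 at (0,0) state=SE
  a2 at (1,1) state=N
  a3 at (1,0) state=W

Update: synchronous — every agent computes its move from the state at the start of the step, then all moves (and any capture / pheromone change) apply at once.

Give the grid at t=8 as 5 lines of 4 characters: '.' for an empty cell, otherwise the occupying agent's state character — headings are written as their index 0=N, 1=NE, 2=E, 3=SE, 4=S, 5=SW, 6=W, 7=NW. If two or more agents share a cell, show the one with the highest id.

....
66..
6...
....
....

t=1: a0@(2,3):W a1@(1,1):SE a2@(1,0):W a3@(1,3):W
t=2: a0@(2,2):W a1@(2,2):SE a2@(1,3):W a3@(1,2):W
t=3: a0@(2,1):W a1@(2,1):W a2@(1,2):W a3@(1,1):W
t=4: a0@(2,0):W a1@(2,0):W a2@(1,1):W a3@(1,0):W
t=5: a0@(2,3):W a1@(2,3):W a2@(1,0):W a3@(1,3):W
t=6: a0@(2,2):W a1@(2,2):W a2@(1,3):W a3@(1,2):W
t=7: a0@(2,1):W a1@(2,1):W a2@(1,2):W a3@(1,1):W
t=8: a0@(2,0):W a1@(2,0):W a2@(1,1):W a3@(1,0):W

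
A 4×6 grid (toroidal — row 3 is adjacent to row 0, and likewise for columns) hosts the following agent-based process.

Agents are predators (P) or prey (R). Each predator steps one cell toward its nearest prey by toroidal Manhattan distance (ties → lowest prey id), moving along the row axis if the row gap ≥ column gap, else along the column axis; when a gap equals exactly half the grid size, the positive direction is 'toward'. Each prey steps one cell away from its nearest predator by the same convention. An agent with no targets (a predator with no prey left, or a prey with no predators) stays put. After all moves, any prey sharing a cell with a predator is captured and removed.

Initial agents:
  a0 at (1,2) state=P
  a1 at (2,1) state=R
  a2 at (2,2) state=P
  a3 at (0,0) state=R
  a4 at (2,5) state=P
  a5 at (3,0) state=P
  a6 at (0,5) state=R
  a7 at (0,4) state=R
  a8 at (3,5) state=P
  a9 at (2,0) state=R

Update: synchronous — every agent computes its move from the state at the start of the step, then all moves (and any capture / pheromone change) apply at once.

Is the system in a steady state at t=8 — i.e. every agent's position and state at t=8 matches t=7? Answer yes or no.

t=1: a0@(2,2):P a2@(2,1):P a3@(1,0):R a4@(2,0):P a5@(0,0):P a6@(1,5):R a7@(1,4):R a8@(0,5):P
t=2: a0@(2,1):P a2@(1,1):P a3@(0,0):R a4@(1,0):P a5@(1,0):P a6@(2,5):R a7@(2,4):R a8@(1,5):P
t=3: a0@(2,0):P a2@(0,1):P a3@(3,0):R a4@(0,0):P a5@(0,0):P a6@(3,5):R a7@(3,4):R a8@(2,5):P
t=4: a0@(3,0):P a2@(3,1):P a3@(0,0):R a4@(3,0):P a5@(3,0):P a6@(0,5):R a7@(0,4):R a8@(3,5):P
t=5: a0@(0,0):P a2@(0,1):P a3@(1,0):R a4@(0,0):P a5@(0,0):P a6@(1,5):R a7@(1,4):R a8@(0,5):P
t=6: a0@(1,0):P a2@(1,1):P a3@(2,0):R a4@(1,0):P a5@(1,0):P a6@(2,5):R a7@(2,4):R a8@(1,5):P
t=7: a0@(2,0):P a2@(2,1):P a3@(3,0):R a4@(2,0):P a5@(2,0):P a6@(3,5):R a7@(3,4):R a8@(2,5):P
t=8: a0@(3,0):P a2@(3,1):P a3@(0,0):R a4@(3,0):P a5@(3,0):P a6@(0,5):R a7@(0,4):R a8@(3,5):P

no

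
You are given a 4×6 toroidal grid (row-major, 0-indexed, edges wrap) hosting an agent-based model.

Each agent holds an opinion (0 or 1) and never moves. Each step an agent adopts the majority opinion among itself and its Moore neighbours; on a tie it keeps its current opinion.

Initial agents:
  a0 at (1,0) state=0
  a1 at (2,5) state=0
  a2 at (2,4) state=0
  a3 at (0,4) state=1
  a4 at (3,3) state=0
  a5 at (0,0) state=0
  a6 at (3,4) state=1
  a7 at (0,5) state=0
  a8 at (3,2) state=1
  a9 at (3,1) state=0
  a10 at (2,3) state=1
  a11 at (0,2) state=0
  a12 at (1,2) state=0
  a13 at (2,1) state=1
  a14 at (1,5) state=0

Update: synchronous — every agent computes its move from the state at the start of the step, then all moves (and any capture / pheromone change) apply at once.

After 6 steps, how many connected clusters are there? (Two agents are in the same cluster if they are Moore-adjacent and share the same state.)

t=1: a0@(1,0):0 a1@(2,5):0 a2@(2,4):0 a3@(0,4):0 a4@(3,3):1 a5@(0,0):0 a6@(3,4):0 a7@(0,5):0 a8@(3,2):1 a9@(3,1):0 a10@(2,3):1 a11@(0,2):0 a12@(1,2):0 a13@(2,1):0 a14@(1,5):0
t=2: a0@(1,0):0 a1@(2,5):0 a2@(2,4):0 a3@(0,4):0 a4@(3,3):0 a5@(0,0):0 a6@(3,4):0 a7@(0,5):0 a8@(3,2):1 a9@(3,1):0 a10@(2,3):1 a11@(0,2):0 a12@(1,2):0 a13@(2,1):0 a14@(1,5):0
t=3: a0@(1,0):0 a1@(2,5):0 a2@(2,4):0 a3@(0,4):0 a4@(3,3):0 a5@(0,0):0 a6@(3,4):0 a7@(0,5):0 a8@(3,2):0 a9@(3,1):0 a10@(2,3):0 a11@(0,2):0 a12@(1,2):0 a13@(2,1):0 a14@(1,5):0
t=4: (unchanged — steady state)

1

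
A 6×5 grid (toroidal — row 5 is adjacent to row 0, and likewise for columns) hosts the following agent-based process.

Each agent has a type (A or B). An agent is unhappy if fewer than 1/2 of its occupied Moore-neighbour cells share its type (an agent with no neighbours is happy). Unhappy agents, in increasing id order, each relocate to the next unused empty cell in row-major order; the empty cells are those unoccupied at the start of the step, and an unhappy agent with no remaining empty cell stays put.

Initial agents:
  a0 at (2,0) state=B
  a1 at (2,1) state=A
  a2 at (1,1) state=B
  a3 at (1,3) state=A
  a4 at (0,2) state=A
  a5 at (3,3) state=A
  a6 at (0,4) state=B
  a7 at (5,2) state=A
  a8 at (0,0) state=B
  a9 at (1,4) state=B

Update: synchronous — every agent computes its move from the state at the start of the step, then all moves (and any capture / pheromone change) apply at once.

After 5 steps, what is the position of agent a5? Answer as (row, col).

t=1: a0@(2,0):B a1@(0,1):A a2@(1,1):B a3@(0,3):A a4@(0,2):A a5@(3,3):A a6@(0,4):B a7@(5,2):A a8@(0,0):B a9@(1,4):B
t=2: (unchanged — steady state)

(3, 3)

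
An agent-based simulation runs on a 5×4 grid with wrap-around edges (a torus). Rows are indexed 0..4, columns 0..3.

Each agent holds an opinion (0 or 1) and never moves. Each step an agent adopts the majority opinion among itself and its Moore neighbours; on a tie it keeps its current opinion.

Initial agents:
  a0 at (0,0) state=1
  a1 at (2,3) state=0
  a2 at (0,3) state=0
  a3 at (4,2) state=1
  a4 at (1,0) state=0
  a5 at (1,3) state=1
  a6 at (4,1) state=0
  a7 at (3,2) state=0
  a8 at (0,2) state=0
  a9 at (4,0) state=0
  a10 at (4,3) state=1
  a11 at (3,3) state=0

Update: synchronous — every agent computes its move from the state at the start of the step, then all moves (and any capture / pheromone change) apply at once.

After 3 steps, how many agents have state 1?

0

t=1: a0@(0,0):0 a1@(2,3):0 a2@(0,3):0 a3@(4,2):0 a4@(1,0):0 a5@(1,3):0 a6@(4,1):0 a7@(3,2):0 a8@(0,2):0 a9@(4,0):0 a10@(4,3):0 a11@(3,3):0
t=2: (unchanged — steady state)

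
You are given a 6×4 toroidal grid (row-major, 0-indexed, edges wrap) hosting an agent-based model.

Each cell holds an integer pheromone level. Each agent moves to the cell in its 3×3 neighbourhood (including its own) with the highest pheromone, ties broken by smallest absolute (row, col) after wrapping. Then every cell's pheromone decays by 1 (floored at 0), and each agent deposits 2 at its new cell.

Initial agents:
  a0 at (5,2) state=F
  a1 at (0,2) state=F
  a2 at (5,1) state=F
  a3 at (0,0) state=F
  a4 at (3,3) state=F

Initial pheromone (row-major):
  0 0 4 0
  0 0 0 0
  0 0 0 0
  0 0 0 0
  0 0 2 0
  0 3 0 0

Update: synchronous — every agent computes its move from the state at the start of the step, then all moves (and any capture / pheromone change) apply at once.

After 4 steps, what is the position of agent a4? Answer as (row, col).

(0, 2)

t=1: a0@(0,2) a1@(0,2) a2@(0,2) a3@(5,1) a4@(4,2) | pheromone: 0 0 9 0 / 0 0 0 0 / 0 0 0 0 / 0 0 0 0 / 0 0 3 0 / 0 4 0 0
t=2: a0@(0,2) a1@(0,2) a2@(0,2) a3@(0,2) a4@(5,1) | pheromone: 0 0 16 0 / 0 0 0 0 / 0 0 0 0 / 0 0 0 0 / 0 0 2 0 / 0 5 0 0
t=3: a0@(0,2) a1@(0,2) a2@(0,2) a3@(0,2) a4@(0,2) | pheromone: 0 0 25 0 / 0 0 0 0 / 0 0 0 0 / 0 0 0 0 / 0 0 1 0 / 0 4 0 0
t=4: a0@(0,2) a1@(0,2) a2@(0,2) a3@(0,2) a4@(0,2) | pheromone: 0 0 34 0 / 0 0 0 0 / 0 0 0 0 / 0 0 0 0 / 0 0 0 0 / 0 3 0 0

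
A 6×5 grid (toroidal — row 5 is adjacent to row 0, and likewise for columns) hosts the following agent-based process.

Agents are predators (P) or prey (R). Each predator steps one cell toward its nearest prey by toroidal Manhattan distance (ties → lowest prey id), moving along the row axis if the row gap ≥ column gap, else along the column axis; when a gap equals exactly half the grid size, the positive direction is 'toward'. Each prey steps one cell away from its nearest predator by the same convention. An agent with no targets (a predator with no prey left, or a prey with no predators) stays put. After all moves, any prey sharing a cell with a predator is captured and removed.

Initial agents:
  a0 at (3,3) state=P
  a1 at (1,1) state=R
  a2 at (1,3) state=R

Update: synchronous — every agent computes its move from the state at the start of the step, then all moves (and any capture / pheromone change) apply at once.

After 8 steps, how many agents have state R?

2

t=1: a0@(2,3):P a1@(0,1):R a2@(0,3):R
t=2: a0@(1,3):P a1@(5,1):R a2@(5,3):R
t=3: a0@(0,3):P a1@(4,1):R a2@(4,3):R
t=4: a0@(5,3):P a1@(3,1):R a2@(3,3):R
t=5: a0@(4,3):P a1@(2,1):R a2@(2,3):R
t=6: a0@(3,3):P a1@(1,1):R a2@(1,3):R
t=7: a0@(2,3):P a1@(0,1):R a2@(0,3):R
t=8: a0@(1,3):P a1@(5,1):R a2@(5,3):R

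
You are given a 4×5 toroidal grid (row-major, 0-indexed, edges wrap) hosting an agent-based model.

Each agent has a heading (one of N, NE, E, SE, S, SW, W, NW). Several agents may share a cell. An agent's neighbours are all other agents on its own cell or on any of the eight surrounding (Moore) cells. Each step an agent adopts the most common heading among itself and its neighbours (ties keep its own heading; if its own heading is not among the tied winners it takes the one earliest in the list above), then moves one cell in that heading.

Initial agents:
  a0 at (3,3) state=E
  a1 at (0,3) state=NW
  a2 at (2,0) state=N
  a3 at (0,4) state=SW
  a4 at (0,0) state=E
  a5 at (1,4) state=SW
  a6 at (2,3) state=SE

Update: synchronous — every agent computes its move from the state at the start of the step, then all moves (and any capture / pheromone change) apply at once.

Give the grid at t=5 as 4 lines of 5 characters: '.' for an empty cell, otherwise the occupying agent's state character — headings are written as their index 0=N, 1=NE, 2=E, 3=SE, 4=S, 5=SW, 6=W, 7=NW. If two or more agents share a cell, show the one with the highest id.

t=1: a0@(3,4):E a1@(1,2):SW a2@(1,0):N a3@(1,3):SW a4@(1,4):SW a5@(2,3):SW a6@(3,4):SE
t=2: a0@(3,0):E a1@(2,1):SW a2@(0,0):N a3@(2,2):SW a4@(2,3):SW a5@(3,2):SW a6@(0,0):SE
t=3: a0@(3,1):E a1@(3,0):SW a2@(3,0):N a3@(3,1):SW a4@(3,2):SW a5@(0,1):SW a6@(1,1):SE
t=4: a0@(0,0):SW a1@(0,4):SW a2@(0,4):SW a3@(0,0):SW a4@(0,1):SW a5@(1,0):SW a6@(2,2):SE
t=5: a0@(1,4):SW a1@(1,3):SW a2@(1,3):SW a3@(1,4):SW a4@(1,0):SW a5@(2,4):SW a6@(3,3):SE

.....
5..55
....5
...3.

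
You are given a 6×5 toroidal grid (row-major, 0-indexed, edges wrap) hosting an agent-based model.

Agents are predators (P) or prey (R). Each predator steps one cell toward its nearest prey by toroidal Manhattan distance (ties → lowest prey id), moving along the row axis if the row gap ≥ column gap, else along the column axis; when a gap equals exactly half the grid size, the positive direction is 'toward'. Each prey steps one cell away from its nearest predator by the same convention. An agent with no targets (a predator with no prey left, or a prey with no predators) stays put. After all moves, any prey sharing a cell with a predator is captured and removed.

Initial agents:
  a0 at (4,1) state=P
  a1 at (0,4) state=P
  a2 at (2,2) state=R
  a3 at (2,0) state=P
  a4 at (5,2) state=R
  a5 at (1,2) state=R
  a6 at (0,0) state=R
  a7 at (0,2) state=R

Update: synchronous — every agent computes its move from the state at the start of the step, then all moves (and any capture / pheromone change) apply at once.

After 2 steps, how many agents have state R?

2

t=1: a0@(5,1):P a1@(0,0):P a2@(2,3):R a3@(2,1):P a4@(0,2):R a5@(1,1):R a6@(0,1):R a7@(0,1):R
t=2: a0@(0,1):P a1@(0,1):P a2@(2,4):R a3@(1,1):P a4@(1,2):R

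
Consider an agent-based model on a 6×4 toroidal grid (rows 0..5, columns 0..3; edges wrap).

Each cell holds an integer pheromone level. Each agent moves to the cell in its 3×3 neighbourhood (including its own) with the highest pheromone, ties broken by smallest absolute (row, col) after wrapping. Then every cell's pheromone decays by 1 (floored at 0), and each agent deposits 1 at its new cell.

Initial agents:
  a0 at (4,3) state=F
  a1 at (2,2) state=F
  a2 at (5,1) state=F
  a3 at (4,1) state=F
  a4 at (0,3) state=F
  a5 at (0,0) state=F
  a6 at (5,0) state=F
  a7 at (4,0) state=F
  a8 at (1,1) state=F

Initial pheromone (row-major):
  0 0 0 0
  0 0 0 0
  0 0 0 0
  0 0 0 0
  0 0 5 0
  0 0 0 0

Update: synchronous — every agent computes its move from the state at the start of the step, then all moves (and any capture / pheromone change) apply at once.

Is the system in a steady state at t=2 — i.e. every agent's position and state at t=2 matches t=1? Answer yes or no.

t=1: a0@(4,2) a1@(1,1) a2@(4,2) a3@(4,2) a4@(0,0) a5@(0,0) a6@(0,0) a7@(3,0) a8@(0,0) | pheromone: 4 0 0 0 / 0 1 0 0 / 0 0 0 0 / 1 0 0 0 / 0 0 7 0 / 0 0 0 0
t=2: a0@(4,2) a1@(0,0) a2@(4,2) a3@(4,2) a4@(0,0) a5@(0,0) a6@(0,0) a7@(3,0) a8@(0,0) | pheromone: 8 0 0 0 / 0 0 0 0 / 0 0 0 0 / 1 0 0 0 / 0 0 9 0 / 0 0 0 0

no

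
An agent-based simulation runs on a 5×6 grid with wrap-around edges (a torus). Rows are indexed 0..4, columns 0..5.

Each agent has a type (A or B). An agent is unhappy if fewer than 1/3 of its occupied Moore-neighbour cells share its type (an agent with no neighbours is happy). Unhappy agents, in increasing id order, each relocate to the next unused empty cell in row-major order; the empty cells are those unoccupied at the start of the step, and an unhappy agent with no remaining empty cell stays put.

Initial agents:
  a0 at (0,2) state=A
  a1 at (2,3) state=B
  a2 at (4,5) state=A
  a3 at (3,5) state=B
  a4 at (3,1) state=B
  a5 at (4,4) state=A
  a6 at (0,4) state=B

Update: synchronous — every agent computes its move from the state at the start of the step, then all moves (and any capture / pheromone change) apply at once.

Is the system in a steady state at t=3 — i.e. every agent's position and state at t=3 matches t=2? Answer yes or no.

yes

t=1: a0@(0,2):A a1@(2,3):B a2@(4,5):A a3@(0,0):B a4@(3,1):B a5@(4,4):A a6@(0,1):B
t=2: a0@(0,3):A a1@(2,3):B a2@(4,5):A a3@(0,0):B a4@(3,1):B a5@(4,4):A a6@(0,1):B
t=3: (unchanged — steady state)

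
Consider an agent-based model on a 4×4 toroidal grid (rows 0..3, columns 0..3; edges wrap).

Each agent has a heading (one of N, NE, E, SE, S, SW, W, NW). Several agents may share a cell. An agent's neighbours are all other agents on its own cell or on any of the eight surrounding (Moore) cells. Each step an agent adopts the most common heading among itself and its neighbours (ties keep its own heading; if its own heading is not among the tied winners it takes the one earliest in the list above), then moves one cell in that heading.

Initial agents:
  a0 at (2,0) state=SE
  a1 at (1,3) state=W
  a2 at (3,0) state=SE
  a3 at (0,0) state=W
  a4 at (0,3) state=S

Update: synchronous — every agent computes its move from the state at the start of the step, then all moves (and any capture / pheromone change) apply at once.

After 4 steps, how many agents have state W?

t=1: a0@(3,1):SE a1@(1,2):W a2@(0,1):SE a3@(0,3):W a4@(0,2):W
t=2: a0@(0,2):SE a1@(1,1):W a2@(1,2):SE a3@(0,2):W a4@(0,1):W
t=3: a0@(0,1):W a1@(1,0):W a2@(1,1):W a3@(0,1):W a4@(0,0):W
t=4: a0@(0,0):W a1@(1,3):W a2@(1,0):W a3@(0,0):W a4@(0,3):W

5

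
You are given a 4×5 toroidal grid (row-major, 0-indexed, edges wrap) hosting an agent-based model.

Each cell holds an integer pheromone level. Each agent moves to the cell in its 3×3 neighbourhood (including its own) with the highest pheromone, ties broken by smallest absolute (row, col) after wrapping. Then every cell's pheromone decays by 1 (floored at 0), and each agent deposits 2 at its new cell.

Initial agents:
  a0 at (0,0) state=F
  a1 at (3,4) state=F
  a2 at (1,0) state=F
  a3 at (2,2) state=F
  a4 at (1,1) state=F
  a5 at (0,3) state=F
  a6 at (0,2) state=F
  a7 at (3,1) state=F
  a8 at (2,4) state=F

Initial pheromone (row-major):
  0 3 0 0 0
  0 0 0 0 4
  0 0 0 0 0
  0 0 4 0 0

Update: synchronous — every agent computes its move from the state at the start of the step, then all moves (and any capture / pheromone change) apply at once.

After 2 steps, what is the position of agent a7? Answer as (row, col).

t=1: a0@(1,4) a1@(0,0) a2@(1,4) a3@(3,2) a4@(0,1) a5@(1,4) a6@(3,2) a7@(3,2) a8@(1,4) | pheromone: 2 4 0 0 0 / 0 0 0 0 11 / 0 0 0 0 0 / 0 0 9 0 0
t=2: a0@(1,4) a1@(1,4) a2@(1,4) a3@(3,2) a4@(3,2) a5@(1,4) a6@(3,2) a7@(3,2) a8@(1,4) | pheromone: 1 3 0 0 0 / 0 0 0 0 20 / 0 0 0 0 0 / 0 0 16 0 0

(3, 2)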